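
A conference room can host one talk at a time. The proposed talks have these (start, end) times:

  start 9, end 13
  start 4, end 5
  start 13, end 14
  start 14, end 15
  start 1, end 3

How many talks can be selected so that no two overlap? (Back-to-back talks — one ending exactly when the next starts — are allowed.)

Greedy by earliest finish: after sorting by end time, pick each interval compatible with the last pick.
By end time: (1,3), (4,5), (9,13), (13,14), (14,15).
Pick (1,3); next start ≥ 3 → (4,5); next start ≥ 5 → (9,13); next start ≥ 13 → (13,14); next start ≥ 14 → (14,15).
Selected 5 talks.

5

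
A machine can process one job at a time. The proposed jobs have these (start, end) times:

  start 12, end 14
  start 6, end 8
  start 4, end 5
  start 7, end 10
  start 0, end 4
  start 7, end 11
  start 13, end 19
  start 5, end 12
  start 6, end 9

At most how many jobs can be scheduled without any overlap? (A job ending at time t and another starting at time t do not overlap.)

4

Greedy by earliest finish: after sorting by end time, pick each interval compatible with the last pick.
By end time: (0,4), (4,5), (6,8), (6,9), (7,10), (7,11), (5,12), (12,14), (13,19).
Pick (0,4); next start ≥ 4 → (4,5); next start ≥ 5 → (6,8); next start ≥ 8 → (12,14).
Selected 4 jobs.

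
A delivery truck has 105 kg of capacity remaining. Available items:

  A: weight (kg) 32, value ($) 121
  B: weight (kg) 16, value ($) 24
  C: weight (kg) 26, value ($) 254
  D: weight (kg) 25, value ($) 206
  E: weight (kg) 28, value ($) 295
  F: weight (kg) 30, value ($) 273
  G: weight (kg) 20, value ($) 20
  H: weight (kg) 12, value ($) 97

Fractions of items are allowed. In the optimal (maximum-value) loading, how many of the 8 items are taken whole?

Greedy by value/weight ratio, highest first.
Order: E (295/28=10.54) > C (254/26=9.77) > F (273/30=9.10) > D (206/25=8.24) > H (97/12=8.08) > A (121/32=3.78) > B (24/16=1.50) > G (20/20=1.00)
Fill: take E (28 @ 295) → take C (26 @ 254) → take F (30 @ 273) → take 21/25 of D → 173.04; 105/105 used.
3 item(s) taken whole; one partial (take 21/25 of D).

3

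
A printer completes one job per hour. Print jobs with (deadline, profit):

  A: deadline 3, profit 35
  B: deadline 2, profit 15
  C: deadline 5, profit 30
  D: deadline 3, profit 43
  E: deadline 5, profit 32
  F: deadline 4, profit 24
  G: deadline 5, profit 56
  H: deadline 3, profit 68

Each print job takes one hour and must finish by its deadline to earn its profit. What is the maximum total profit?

234

By profit: H(d3,68), G(d5,56), D(d3,43), A(d3,35), E(d5,32), C(d5,30), F(d4,24), B(d2,15)
H→slot 3; G→slot 5; D→slot 2; A→slot 1; E→slot 4; C skipped; F skipped; B skipped.
Profit = 35 + 43 + 68 + 32 + 56 = 234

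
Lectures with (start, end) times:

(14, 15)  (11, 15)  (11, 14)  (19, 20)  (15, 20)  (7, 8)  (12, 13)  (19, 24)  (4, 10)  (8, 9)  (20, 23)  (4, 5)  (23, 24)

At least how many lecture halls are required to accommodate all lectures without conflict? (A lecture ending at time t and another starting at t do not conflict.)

3

Events (time:±→running): 4:+→1 4:+→2 5:-→1 7:+→2 8:-→1 8:+→2 9:-→1 10:-→0 11:+→1 11:+→2 12:+→3 … peak 3.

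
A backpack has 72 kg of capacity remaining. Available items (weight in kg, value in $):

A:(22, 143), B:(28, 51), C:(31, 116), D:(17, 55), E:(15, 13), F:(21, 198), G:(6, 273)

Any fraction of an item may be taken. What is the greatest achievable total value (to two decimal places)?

Order: G (273/6=45.50) > F (198/21=9.43) > A (143/22=6.50) > C (116/31=3.74) > D (55/17=3.24) > B (51/28=1.82) > E (13/15=0.87)
Fill: take G (6 @ 273) → take F (21 @ 198) → take A (22 @ 143) → take 23/31 of C → 86.06; 72/72 used.
Total value = 700.06

700.06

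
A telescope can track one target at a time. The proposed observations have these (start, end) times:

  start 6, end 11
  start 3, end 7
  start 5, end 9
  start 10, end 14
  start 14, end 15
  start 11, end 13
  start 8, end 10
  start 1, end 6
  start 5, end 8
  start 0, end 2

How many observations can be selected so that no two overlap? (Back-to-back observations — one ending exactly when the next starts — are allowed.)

Sort by end time and greedily take each interval whose start is ≥ the last chosen end.
By end time: (0,2), (1,6), (3,7), (5,8), (5,9), (8,10), (6,11), (11,13), (10,14), (14,15).
Pick (0,2); next start ≥ 2 → (3,7); next start ≥ 7 → (8,10); next start ≥ 10 → (11,13); next start ≥ 13 → (14,15).
Selected 5 observations.

5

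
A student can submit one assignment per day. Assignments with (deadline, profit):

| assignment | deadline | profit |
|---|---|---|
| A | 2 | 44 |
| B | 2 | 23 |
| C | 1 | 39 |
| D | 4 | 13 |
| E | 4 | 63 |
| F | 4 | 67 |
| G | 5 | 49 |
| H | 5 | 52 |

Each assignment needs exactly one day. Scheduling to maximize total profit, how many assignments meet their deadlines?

Take jobs in profit order; each goes to the latest open slot no later than its deadline.
Profit order: F=67 E=63 H=52 G=49 A=44 C=39 B=23 D=13
Assign: F→slot 4, E→slot 3, H→slot 5, G→slot 2, A→slot 1, C skipped, B skipped, D skipped.
Slots: [1:A] [2:G] [3:E] [4:F] [5:H]
5 of 8 scheduled.

5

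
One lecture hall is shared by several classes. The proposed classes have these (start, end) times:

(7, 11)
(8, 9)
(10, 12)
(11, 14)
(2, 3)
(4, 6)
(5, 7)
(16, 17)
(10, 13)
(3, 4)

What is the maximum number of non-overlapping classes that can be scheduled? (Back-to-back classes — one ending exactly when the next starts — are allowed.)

Sorted by end: (2,3)  (3,4)  (4,6)  (5,7)  (8,9)  (7,11)  (10,12)  (10,13)  (11,14)  (16,17)
take (2,3); take (3,4); take (4,6); skip (5,7); take (8,9); skip (7,11); take (10,12); take (16,17).
Selected 6 classes.

6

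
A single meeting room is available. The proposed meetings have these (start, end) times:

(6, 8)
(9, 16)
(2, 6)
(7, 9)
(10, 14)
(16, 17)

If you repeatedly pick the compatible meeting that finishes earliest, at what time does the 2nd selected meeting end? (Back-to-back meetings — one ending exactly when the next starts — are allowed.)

Order by finish time; keep every interval that doesn't clash with the previous kept one.
By end time: (2,6), (6,8), (7,9), (10,14), (9,16), (16,17).
Pick (2,6); next start ≥ 6 → (6,8); next start ≥ 8 → (10,14); next start ≥ 14 → (16,17).
Selected: (2,6) (6,8) (10,14) (16,17)

8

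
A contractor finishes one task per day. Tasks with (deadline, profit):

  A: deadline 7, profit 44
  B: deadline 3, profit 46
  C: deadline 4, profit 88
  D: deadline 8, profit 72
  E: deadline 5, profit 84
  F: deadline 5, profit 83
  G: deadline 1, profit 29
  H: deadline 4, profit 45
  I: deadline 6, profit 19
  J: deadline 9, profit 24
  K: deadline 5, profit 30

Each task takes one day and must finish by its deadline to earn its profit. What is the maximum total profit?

505

Profit order: C=88 E=84 F=83 D=72 B=46 H=45 A=44 K=30 G=29 J=24 I=19
Assign: C→slot 4, E→slot 5, F→slot 3, D→slot 8, B→slot 2, H→slot 1, A→slot 7, K skipped, G skipped, J→slot 9, I→slot 6.
Slots: [1:H] [2:B] [3:F] [4:C] [5:E] [6:I] [7:A] [8:D] [9:J]
Profit = 45 + 46 + 83 + 88 + 84 + 19 + 44 + 72 + 24 = 505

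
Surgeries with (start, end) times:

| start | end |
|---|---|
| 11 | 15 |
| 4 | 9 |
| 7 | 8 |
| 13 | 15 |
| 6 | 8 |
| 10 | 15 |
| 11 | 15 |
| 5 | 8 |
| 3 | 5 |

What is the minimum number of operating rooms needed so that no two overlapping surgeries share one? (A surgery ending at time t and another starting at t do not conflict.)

4

Events (time:±→running): 3:+→1 4:+→2 5:-→1 5:+→2 6:+→3 7:+→4 … peak 4.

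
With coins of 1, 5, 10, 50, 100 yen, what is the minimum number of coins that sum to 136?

Use the largest denomination that fits, subtract, and repeat.
136 = 1×100 + 3×10 + 1×5 + 1×1
Total coins = 1 + 3 + 1 + 1 = 6

6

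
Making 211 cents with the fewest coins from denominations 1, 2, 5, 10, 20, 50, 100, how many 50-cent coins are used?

0

211 = 2×100 + 1×10 + 1×1
Count of 50: 0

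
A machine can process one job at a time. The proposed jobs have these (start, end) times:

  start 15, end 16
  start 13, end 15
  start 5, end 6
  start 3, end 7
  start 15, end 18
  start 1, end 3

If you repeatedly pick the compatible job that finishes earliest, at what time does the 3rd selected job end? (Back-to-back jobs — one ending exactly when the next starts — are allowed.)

Order by finish time; keep every interval that doesn't clash with the previous kept one.
Sorted by end: (1,3)  (5,6)  (3,7)  (13,15)  (15,16)  (15,18)
take (1,3); take (5,6); take (13,15); take (15,16).
Selected: (1,3) (5,6) (13,15) (15,16)

15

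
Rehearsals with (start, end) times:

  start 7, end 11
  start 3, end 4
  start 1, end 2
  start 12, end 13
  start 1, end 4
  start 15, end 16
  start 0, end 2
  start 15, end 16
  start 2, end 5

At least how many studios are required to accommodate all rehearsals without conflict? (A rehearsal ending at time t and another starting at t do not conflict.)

3

Events (time:±→running): 0:+→1 1:+→2 1:+→3 … peak 3.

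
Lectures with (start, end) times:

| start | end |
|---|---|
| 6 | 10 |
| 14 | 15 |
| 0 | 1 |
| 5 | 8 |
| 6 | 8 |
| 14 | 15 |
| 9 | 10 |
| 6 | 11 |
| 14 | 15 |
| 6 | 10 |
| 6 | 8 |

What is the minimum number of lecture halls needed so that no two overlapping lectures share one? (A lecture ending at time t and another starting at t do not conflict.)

6

Count concurrent intervals with a sweep; the peak is the room count.
starts: [0, 5, 6, 6, 6, 6, 6, 9, 14, 14, 14]
ends:   [1, 8, 8, 8, 10, 10, 10, 11, 15, 15, 15]
s0→1 e1→0 s5→1 s6→2 s6→3 s6→4 s6→5 s6→6  — peak 6.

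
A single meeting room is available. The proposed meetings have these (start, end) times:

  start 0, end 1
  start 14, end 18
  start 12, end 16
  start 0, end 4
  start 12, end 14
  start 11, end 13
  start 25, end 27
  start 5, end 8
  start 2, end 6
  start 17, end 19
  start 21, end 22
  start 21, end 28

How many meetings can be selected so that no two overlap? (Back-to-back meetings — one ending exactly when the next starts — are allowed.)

6

Sort by end time and greedily take each interval whose start is ≥ the last chosen end.
By end time: (0,1), (0,4), (2,6), (5,8), (11,13), (12,14), (12,16), (14,18), (17,19), (21,22), (25,27), (21,28).
Pick (0,1); next start ≥ 1 → (2,6); next start ≥ 6 → (11,13); next start ≥ 13 → (14,18); next start ≥ 18 → (21,22); next start ≥ 22 → (25,27).
Selected 6 meetings.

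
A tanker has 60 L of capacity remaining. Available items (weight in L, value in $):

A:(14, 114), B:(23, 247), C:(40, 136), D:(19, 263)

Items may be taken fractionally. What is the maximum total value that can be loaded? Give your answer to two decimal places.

Sort by value per unit weight and fill in that order.
Order: D (263/19=13.84) > B (247/23=10.74) > A (114/14=8.14) > C (136/40=3.40)
Fill: take D (19 @ 263) → take B (23 @ 247) → take A (14 @ 114) → take 4/40 of C → 13.60; 60/60 used.
Total value = 637.60

637.60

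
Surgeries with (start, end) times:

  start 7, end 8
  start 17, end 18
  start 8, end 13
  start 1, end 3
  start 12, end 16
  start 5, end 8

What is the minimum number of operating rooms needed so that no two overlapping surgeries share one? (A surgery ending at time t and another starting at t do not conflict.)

Count concurrent intervals with a sweep; the peak is the room count.
Events (time:±→running): 1:+→1 3:-→0 5:+→1 7:+→2 … peak 2.

2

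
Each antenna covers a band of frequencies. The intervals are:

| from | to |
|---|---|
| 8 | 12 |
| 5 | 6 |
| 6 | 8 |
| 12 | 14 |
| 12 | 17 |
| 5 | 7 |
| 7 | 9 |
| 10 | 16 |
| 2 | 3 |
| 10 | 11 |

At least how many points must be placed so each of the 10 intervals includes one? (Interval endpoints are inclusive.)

Process intervals by earliest right end; each time one isn't hit yet, stab at its right endpoint.
Sorted: [2,3] [5,6] [5,7] [6,8] [7,9] [10,11] [8,12] [12,14] [10,16] [12,17]
{[2,3]} hit by 3; {[5,6],[5,7],[6,8]} hit by 6; {[7,9]} hit by 9; {[10,11],[8,12]} hit by 11; {[12,14],[10,16],[12,17]} hit by 14.
Points: 3, 6, 9, 11, 14 (5 total).

5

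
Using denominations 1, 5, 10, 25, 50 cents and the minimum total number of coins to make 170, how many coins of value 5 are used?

0

170 = 3×50 + 2×10
Count of 5: 0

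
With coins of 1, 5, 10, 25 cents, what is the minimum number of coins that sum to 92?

Greedy: take as many of the largest coin as possible, then repeat with the remainder.
92 − 3×25→17 − 1×10→7 − 1×5→2 − 2×1→0
Total coins = 3 + 1 + 1 + 2 = 7

7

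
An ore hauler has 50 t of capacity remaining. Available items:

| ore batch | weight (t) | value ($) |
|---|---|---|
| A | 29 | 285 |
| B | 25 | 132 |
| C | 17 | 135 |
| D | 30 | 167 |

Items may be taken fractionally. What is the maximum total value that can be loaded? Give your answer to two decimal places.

Ratios (sorted): A 9.83, C 7.94, D 5.57, B 5.28
take A (29 @ 285); take C (17 @ 135); take 4/30 of D → 22.27. Capacity used 50/50.
Total value = 442.27

442.27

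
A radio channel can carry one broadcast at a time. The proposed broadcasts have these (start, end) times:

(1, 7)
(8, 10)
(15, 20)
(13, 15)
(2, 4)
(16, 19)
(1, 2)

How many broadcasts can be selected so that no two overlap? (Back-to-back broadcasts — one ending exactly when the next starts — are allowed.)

5

By end time: (1,2), (2,4), (1,7), (8,10), (13,15), (16,19), (15,20).
Pick (1,2); next start ≥ 2 → (2,4); next start ≥ 4 → (8,10); next start ≥ 10 → (13,15); next start ≥ 15 → (16,19).
Selected 5 broadcasts.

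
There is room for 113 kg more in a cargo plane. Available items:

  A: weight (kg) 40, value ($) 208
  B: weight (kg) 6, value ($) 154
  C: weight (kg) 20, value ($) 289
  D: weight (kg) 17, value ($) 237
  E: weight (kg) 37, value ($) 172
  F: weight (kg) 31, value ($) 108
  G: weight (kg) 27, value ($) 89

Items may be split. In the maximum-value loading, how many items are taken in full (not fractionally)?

Ratios (sorted): B 25.67, C 14.45, D 13.94, A 5.20, E 4.65, F 3.48, G 3.30
take B (6 @ 154); take C (20 @ 289); take D (17 @ 237); take A (40 @ 208); take 30/37 of E → 139.46. Capacity used 113/113.
4 item(s) taken whole; one partial (take 30/37 of E).

4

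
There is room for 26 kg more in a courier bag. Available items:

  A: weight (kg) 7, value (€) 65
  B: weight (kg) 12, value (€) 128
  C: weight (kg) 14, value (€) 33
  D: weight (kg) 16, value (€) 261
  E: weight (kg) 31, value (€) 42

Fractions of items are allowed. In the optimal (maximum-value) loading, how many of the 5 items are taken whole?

Sort by value per unit weight and fill in that order.
Ratios (sorted): D 16.31, B 10.67, A 9.29, C 2.36, E 1.35
take D (16 @ 261); take 10/12 of B → 106.67. Capacity used 26/26.
1 item(s) taken whole; one partial (take 10/12 of B).

1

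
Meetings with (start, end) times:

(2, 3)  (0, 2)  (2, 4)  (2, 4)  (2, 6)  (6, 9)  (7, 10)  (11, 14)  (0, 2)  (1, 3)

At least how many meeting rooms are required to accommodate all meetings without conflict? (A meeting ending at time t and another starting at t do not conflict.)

starts: [0, 0, 1, 2, 2, 2, 2, 6, 7, 11]
ends:   [2, 2, 3, 3, 4, 4, 6, 9, 10, 14]
s0→1 s0→2 s1→3 e2→2 e2→1 s2→2 s2→3 s2→4 s2→5  — peak 5.

5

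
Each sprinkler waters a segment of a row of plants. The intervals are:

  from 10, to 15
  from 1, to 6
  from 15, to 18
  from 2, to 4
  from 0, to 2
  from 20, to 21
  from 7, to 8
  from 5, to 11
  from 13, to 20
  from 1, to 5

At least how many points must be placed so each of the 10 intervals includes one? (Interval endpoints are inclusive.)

4

By right end: [0,2]  [2,4]  [1,5]  [1,6]  [7,8]  [5,11]  [10,15]  [15,18]  [13,20]  [20,21]
[0,2] uncovered → point at 2; [7,8] uncovered → point at 8; [10,15] uncovered → point at 15; [20,21] uncovered → point at 21.
Points: 2, 8, 15, 21 (4 total).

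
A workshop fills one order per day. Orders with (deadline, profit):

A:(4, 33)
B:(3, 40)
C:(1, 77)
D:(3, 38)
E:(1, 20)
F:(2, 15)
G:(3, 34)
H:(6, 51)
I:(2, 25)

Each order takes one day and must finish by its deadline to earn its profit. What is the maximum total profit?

Take jobs in profit order; each goes to the latest open slot no later than its deadline.
Profit order: C=77 H=51 B=40 D=38 G=34 A=33 I=25 E=20 F=15
Assign: C→slot 1, H→slot 6, B→slot 3, D→slot 2, G skipped, A→slot 4, I skipped, E skipped, F skipped.
Slots: [1:C] [2:D] [3:B] [4:A] [6:H]
Profit = 77 + 38 + 40 + 33 + 51 = 239

239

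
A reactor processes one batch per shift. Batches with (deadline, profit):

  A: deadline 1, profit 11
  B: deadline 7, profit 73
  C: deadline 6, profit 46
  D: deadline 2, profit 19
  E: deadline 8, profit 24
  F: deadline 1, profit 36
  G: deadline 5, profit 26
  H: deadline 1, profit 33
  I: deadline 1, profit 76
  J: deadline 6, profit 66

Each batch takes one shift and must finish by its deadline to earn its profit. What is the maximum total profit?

Take jobs in profit order; each goes to the latest open slot no later than its deadline.
By profit: I(d1,76), B(d7,73), J(d6,66), C(d6,46), F(d1,36), H(d1,33), G(d5,26), E(d8,24), D(d2,19), A(d1,11)
I→slot 1; B→slot 7; J→slot 6; C→slot 5; F skipped; H skipped; G→slot 4; E→slot 8; D→slot 2; A skipped.
Profit = 76 + 19 + 26 + 46 + 66 + 73 + 24 = 330

330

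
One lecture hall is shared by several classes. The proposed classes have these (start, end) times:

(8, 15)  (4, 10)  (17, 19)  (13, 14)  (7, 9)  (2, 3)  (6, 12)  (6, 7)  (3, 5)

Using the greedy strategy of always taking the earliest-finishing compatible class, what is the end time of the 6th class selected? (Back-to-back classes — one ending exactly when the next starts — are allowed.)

19

Sorted by end: (2,3)  (3,5)  (6,7)  (7,9)  (4,10)  (6,12)  (13,14)  (8,15)  (17,19)
take (2,3); take (3,5); take (6,7); take (7,9); skip (4,10); skip (6,12); take (13,14); take (17,19).
Selected: (2,3) (3,5) (6,7) (7,9) (13,14) (17,19)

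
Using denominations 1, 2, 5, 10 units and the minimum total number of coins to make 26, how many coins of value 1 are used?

Greedy: take as many of the largest coin as possible, then repeat with the remainder.
26 = 2×10 + 1×5 + 1×1
Count of 1: 1

1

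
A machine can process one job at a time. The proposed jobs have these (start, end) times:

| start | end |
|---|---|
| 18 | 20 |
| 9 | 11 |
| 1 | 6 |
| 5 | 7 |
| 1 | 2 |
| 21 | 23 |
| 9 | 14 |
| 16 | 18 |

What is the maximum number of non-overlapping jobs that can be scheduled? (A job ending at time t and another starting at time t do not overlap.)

6

Greedy by earliest finish: after sorting by end time, pick each interval compatible with the last pick.
Sorted by end: (1,2)  (1,6)  (5,7)  (9,11)  (9,14)  (16,18)  (18,20)  (21,23)
take (1,2); take (5,7); take (9,11); take (16,18); take (18,20); take (21,23).
Selected 6 jobs.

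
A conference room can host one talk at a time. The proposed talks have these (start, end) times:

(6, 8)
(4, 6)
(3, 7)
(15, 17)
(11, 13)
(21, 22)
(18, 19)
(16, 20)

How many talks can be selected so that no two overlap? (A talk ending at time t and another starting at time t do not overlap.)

6

Greedy by earliest finish: after sorting by end time, pick each interval compatible with the last pick.
Sorted by end: (4,6)  (3,7)  (6,8)  (11,13)  (15,17)  (18,19)  (16,20)  (21,22)
take (4,6); take (6,8); take (11,13); take (15,17); take (18,19); skip (16,20); take (21,22).
Selected 6 talks.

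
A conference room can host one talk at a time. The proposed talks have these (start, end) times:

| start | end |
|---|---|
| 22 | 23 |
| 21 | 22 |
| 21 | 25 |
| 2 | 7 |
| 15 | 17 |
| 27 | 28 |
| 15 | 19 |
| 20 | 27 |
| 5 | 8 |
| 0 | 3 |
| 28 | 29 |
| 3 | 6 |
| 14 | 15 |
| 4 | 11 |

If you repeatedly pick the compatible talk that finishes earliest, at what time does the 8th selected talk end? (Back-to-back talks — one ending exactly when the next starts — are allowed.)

Sorted by end: (0,3)  (3,6)  (2,7)  (5,8)  (4,11)  (14,15)  (15,17)  (15,19)  (21,22)  (22,23)  (21,25)  (20,27)  (27,28)  (28,29)
take (0,3); take (3,6); skip (4,11); take (14,15); take (15,17); skip (15,19); take (21,22); take (22,23); skip (21,25); take (27,28); take (28,29).
Selected: (0,3) (3,6) (14,15) (15,17) (21,22) (22,23) (27,28) (28,29)

29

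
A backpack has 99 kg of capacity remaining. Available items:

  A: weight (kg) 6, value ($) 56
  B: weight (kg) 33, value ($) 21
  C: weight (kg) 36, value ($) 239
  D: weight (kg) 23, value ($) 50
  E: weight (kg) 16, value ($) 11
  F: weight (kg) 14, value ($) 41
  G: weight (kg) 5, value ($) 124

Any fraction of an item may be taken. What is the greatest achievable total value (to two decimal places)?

Ratios (sorted): G 24.80, A 9.33, C 6.64, F 2.93, D 2.17, E 0.69, B 0.64
take G (5 @ 124); take A (6 @ 56); take C (36 @ 239); take F (14 @ 41); take D (23 @ 50); take 15/16 of E → 10.31. Capacity used 99/99.
Total value = 520.31

520.31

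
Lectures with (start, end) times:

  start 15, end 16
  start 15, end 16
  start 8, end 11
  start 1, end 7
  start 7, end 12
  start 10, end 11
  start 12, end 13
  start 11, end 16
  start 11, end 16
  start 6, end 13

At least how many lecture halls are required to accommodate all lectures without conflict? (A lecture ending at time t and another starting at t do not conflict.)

4

Events (time:±→running): 1:+→1 6:+→2 7:-→1 7:+→2 8:+→3 10:+→4 … peak 4.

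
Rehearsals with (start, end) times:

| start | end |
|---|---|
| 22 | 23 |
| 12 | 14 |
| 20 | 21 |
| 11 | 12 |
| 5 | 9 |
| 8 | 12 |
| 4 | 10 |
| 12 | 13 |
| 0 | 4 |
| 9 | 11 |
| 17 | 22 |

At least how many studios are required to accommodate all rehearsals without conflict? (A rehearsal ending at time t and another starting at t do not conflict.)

3

Count concurrent intervals with a sweep; the peak is the room count.
Events (time:±→running): 0:+→1 4:-→0 4:+→1 5:+→2 8:+→3 … peak 3.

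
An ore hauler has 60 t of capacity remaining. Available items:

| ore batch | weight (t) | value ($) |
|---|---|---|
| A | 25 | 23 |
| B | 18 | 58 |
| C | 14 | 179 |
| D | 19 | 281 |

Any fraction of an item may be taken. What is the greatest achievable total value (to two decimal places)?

526.28

Greedy by value/weight ratio, highest first.
Order: D (281/19=14.79) > C (179/14=12.79) > B (58/18=3.22) > A (23/25=0.92)
Fill: take D (19 @ 281) → take C (14 @ 179) → take B (18 @ 58) → take 9/25 of A → 8.28; 60/60 used.
Total value = 526.28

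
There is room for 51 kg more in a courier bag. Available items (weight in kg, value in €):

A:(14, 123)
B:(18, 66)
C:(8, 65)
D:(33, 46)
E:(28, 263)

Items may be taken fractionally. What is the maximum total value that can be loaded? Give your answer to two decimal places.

Greedy by value/weight ratio, highest first.
Order: E (263/28=9.39) > A (123/14=8.79) > C (65/8=8.12) > B (66/18=3.67) > D (46/33=1.39)
Fill: take E (28 @ 263) → take A (14 @ 123) → take C (8 @ 65) → take 1/18 of B → 3.67; 51/51 used.
Total value = 454.67

454.67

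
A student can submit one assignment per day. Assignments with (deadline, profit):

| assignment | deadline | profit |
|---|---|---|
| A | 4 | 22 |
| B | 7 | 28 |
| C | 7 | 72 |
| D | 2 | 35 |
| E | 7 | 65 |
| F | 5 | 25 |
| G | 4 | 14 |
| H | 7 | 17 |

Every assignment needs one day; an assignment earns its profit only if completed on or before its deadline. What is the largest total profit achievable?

264

Profit order: C=72 E=65 D=35 B=28 F=25 A=22 H=17 G=14
Assign: C→slot 7, E→slot 6, D→slot 2, B→slot 5, F→slot 4, A→slot 3, H→slot 1, G skipped.
Slots: [1:H] [2:D] [3:A] [4:F] [5:B] [6:E] [7:C]
Profit = 17 + 35 + 22 + 25 + 28 + 65 + 72 = 264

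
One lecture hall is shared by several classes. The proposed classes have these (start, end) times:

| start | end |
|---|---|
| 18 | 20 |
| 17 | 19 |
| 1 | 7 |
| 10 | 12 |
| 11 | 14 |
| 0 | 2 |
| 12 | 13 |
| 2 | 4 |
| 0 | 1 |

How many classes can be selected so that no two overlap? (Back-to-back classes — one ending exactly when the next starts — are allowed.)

5

Order by finish time; keep every interval that doesn't clash with the previous kept one.
By end time: (0,1), (0,2), (2,4), (1,7), (10,12), (12,13), (11,14), (17,19), (18,20).
Pick (0,1); next start ≥ 1 → (2,4); next start ≥ 4 → (10,12); next start ≥ 12 → (12,13); next start ≥ 13 → (17,19).
Selected 5 classes.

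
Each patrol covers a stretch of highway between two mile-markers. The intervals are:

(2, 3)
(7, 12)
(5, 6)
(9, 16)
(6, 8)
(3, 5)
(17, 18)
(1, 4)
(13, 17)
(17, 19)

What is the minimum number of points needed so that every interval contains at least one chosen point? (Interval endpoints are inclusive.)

4

Process intervals by earliest right end; each time one isn't hit yet, stab at its right endpoint.
Sorted: [2,3] [1,4] [3,5] [5,6] [6,8] [7,12] [9,16] [13,17] [17,18] [17,19]
{[2,3],[1,4],[3,5]} hit by 3; {[5,6],[6,8]} hit by 6; {[7,12],[9,16]} hit by 12; {[13,17],[17,18],[17,19]} hit by 17.
Points: 3, 6, 12, 17 (4 total).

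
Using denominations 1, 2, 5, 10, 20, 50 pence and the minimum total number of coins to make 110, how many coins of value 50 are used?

2

Use the largest denomination that fits, subtract, and repeat.
110 − 2×50→10 − 1×10→0
Count of 50: 2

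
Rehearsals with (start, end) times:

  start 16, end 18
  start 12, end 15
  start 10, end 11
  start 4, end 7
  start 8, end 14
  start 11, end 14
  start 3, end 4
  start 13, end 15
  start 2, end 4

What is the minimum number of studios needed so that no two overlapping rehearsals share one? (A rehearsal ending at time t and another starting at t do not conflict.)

4

Events (time:±→running): 2:+→1 3:+→2 4:-→1 4:-→0 4:+→1 7:-→0 8:+→1 10:+→2 11:-→1 11:+→2 12:+→3 13:+→4 … peak 4.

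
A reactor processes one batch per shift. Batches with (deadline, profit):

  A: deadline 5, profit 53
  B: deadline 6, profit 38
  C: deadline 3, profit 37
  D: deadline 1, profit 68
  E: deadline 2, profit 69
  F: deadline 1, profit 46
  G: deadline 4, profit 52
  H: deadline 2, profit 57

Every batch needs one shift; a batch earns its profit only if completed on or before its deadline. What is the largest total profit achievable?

317

By profit: E(d2,69), D(d1,68), H(d2,57), A(d5,53), G(d4,52), F(d1,46), B(d6,38), C(d3,37)
E→slot 2; D→slot 1; H skipped; A→slot 5; G→slot 4; F skipped; B→slot 6; C→slot 3.
Profit = 68 + 69 + 37 + 52 + 53 + 38 = 317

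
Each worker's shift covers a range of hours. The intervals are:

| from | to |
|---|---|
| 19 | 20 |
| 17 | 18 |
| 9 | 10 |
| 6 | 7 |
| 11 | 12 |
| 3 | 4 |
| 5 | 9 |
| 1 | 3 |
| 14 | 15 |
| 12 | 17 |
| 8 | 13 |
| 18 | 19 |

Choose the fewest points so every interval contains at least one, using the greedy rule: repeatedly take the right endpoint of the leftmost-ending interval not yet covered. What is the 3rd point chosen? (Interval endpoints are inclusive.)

By right end: [1,3]  [3,4]  [6,7]  [5,9]  [9,10]  [11,12]  [8,13]  [14,15]  [12,17]  [17,18]  [18,19]  [19,20]
[1,3] uncovered → point at 3; [6,7] uncovered → point at 7; [9,10] uncovered → point at 10; [11,12] uncovered → point at 12; [14,15] uncovered → point at 15; [17,18] uncovered → point at 18; [19,20] uncovered → point at 20.
Points: 3, 7, 10, 12, 15, 18, 20 (7 total).

10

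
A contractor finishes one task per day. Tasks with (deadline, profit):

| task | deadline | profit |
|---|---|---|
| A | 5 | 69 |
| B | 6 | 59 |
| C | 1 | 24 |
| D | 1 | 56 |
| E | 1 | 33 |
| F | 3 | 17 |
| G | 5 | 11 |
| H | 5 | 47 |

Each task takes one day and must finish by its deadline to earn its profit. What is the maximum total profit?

259

Profit order: A=69 B=59 D=56 H=47 E=33 C=24 F=17 G=11
Assign: A→slot 5, B→slot 6, D→slot 1, H→slot 4, E skipped, C skipped, F→slot 3, G→slot 2.
Slots: [1:D] [2:G] [3:F] [4:H] [5:A] [6:B]
Profit = 56 + 11 + 17 + 47 + 69 + 59 = 259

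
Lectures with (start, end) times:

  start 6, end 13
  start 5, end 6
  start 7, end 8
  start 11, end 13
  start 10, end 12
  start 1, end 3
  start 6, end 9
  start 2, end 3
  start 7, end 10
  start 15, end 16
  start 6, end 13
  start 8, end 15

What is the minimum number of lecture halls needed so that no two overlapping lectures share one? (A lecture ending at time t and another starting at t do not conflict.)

5

Events (time:±→running): 1:+→1 2:+→2 3:-→1 3:-→0 5:+→1 6:-→0 6:+→1 6:+→2 6:+→3 7:+→4 7:+→5 … peak 5.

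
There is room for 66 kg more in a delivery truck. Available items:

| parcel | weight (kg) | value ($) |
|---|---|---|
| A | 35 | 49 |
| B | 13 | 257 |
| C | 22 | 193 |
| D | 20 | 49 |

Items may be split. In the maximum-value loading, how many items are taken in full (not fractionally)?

3

Greedy by value/weight ratio, highest first.
Order: B (257/13=19.77) > C (193/22=8.77) > D (49/20=2.45) > A (49/35=1.40)
Fill: take B (13 @ 257) → take C (22 @ 193) → take D (20 @ 49) → take 11/35 of A → 15.40; 66/66 used.
3 item(s) taken whole; one partial (take 11/35 of A).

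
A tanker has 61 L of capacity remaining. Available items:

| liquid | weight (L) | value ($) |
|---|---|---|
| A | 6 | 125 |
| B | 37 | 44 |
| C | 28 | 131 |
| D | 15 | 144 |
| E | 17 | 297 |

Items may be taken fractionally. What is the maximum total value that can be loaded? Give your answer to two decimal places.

673.61

Greedy by value/weight ratio, highest first.
Order: A (125/6=20.83) > E (297/17=17.47) > D (144/15=9.60) > C (131/28=4.68) > B (44/37=1.19)
Fill: take A (6 @ 125) → take E (17 @ 297) → take D (15 @ 144) → take 23/28 of C → 107.61; 61/61 used.
Total value = 673.61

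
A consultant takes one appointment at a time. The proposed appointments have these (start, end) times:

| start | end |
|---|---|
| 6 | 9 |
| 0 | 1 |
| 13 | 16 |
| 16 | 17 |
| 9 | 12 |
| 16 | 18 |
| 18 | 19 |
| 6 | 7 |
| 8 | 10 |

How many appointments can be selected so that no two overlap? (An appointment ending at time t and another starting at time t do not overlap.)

6

Sorted by end: (0,1)  (6,7)  (6,9)  (8,10)  (9,12)  (13,16)  (16,17)  (16,18)  (18,19)
take (0,1); take (6,7); take (8,10); take (13,16); take (16,17); take (18,19).
Selected 6 appointments.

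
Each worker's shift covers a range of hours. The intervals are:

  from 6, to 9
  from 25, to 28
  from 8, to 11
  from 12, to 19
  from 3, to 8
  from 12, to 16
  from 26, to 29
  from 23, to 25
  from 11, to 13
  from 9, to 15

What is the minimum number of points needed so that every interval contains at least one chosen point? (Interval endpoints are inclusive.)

4

Process intervals by earliest right end; each time one isn't hit yet, stab at its right endpoint.
By right end: [3,8]  [6,9]  [8,11]  [11,13]  [9,15]  [12,16]  [12,19]  [23,25]  [25,28]  [26,29]
[3,8] uncovered → point at 8; [11,13] uncovered → point at 13; [23,25] uncovered → point at 25; [26,29] uncovered → point at 29.
Points: 8, 13, 25, 29 (4 total).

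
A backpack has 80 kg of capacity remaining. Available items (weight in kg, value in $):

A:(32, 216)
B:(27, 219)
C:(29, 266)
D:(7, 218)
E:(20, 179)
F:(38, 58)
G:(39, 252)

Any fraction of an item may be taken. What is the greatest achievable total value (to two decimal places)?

857.67

Ratios (sorted): D 31.14, C 9.17, E 8.95, B 8.11, A 6.75, G 6.46, F 1.53
take D (7 @ 218); take C (29 @ 266); take E (20 @ 179); take 24/27 of B → 194.67. Capacity used 80/80.
Total value = 857.67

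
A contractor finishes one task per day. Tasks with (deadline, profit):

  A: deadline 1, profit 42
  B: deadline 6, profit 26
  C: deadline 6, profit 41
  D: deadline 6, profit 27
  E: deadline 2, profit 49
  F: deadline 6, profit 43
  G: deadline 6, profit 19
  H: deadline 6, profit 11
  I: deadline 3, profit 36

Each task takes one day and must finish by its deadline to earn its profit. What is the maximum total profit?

238

By profit: E(d2,49), F(d6,43), A(d1,42), C(d6,41), I(d3,36), D(d6,27), B(d6,26), G(d6,19), H(d6,11)
E→slot 2; F→slot 6; A→slot 1; C→slot 5; I→slot 3; D→slot 4; B skipped; G skipped; H skipped.
Profit = 42 + 49 + 36 + 27 + 41 + 43 = 238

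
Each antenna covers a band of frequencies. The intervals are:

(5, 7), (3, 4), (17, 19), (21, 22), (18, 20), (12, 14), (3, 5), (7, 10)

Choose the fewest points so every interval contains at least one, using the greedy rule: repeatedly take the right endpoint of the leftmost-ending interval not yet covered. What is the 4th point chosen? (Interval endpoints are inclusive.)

Sort by right endpoint; whenever an interval is uncovered, place a point at its right end.
Sorted: [3,4] [3,5] [5,7] [7,10] [12,14] [17,19] [18,20] [21,22]
{[3,4],[3,5]} hit by 4; {[5,7],[7,10]} hit by 7; {[12,14]} hit by 14; {[17,19],[18,20]} hit by 19; {[21,22]} hit by 22.
Points: 4, 7, 14, 19, 22 (5 total).

19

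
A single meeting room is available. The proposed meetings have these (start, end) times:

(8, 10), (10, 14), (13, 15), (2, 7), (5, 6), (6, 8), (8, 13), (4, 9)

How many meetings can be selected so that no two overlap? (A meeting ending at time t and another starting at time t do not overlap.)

Sorted by end: (5,6)  (2,7)  (6,8)  (4,9)  (8,10)  (8,13)  (10,14)  (13,15)
take (5,6); take (6,8); skip (4,9); take (8,10); take (10,14).
Selected 4 meetings.

4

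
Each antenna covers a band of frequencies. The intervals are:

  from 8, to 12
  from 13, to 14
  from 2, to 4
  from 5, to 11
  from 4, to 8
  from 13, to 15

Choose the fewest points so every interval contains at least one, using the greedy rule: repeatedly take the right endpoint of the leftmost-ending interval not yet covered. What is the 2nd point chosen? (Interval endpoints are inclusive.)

11

Sorted: [2,4] [4,8] [5,11] [8,12] [13,14] [13,15]
{[2,4],[4,8]} hit by 4; {[5,11],[8,12]} hit by 11; {[13,14],[13,15]} hit by 14.
Points: 4, 11, 14 (3 total).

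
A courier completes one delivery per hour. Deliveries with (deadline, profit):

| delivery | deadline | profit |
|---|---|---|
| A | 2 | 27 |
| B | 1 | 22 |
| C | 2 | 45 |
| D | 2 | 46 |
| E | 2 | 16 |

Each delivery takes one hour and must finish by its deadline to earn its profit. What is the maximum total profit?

91

By profit: D(d2,46), C(d2,45), A(d2,27), B(d1,22), E(d2,16)
D→slot 2; C→slot 1; A skipped; B skipped; E skipped.
Profit = 45 + 46 = 91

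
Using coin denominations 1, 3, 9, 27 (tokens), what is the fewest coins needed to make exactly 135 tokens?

5

Use the largest denomination that fits, subtract, and repeat.
135 = 5×27
Total coins = 5 = 5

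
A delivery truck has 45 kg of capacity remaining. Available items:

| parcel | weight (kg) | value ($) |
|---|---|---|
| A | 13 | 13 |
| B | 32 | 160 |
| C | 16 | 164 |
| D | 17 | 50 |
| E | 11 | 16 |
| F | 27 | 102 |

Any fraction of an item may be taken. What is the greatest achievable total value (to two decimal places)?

309.00

Ratios (sorted): C 10.25, B 5.00, F 3.78, D 2.94, E 1.45, A 1.00
take C (16 @ 164); take 29/32 of B → 145.00. Capacity used 45/45.
Total value = 309.00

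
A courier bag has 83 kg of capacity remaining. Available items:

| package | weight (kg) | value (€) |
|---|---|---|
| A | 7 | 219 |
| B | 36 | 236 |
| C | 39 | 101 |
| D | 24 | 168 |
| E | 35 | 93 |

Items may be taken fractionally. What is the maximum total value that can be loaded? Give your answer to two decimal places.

Order: A (219/7=31.29) > D (168/24=7.00) > B (236/36=6.56) > E (93/35=2.66) > C (101/39=2.59)
Fill: take A (7 @ 219) → take D (24 @ 168) → take B (36 @ 236) → take 16/35 of E → 42.51; 83/83 used.
Total value = 665.51

665.51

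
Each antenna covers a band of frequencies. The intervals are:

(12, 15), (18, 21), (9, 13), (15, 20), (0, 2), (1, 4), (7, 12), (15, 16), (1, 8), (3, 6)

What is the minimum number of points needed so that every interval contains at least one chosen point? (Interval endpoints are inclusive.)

5

Sorted: [0,2] [1,4] [3,6] [1,8] [7,12] [9,13] [12,15] [15,16] [15,20] [18,21]
{[0,2],[1,4]} hit by 2; {[3,6],[1,8]} hit by 6; {[7,12],[9,13],[12,15]} hit by 12; {[15,16],[15,20]} hit by 16; {[18,21]} hit by 21.
Points: 2, 6, 12, 16, 21 (5 total).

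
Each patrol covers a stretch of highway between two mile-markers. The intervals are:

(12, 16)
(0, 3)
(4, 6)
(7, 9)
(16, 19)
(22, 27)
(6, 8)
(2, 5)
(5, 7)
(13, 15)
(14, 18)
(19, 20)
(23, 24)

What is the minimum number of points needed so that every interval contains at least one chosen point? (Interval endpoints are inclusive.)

Sort by right endpoint; whenever an interval is uncovered, place a point at its right end.
Sorted: [0,3] [2,5] [4,6] [5,7] [6,8] [7,9] [13,15] [12,16] [14,18] [16,19] [19,20] [23,24] [22,27]
{[0,3],[2,5]} hit by 3; {[4,6],[5,7],[6,8]} hit by 6; {[7,9]} hit by 9; {[13,15],[12,16],[14,18]} hit by 15; {[16,19],[19,20]} hit by 19; {[23,24],[22,27]} hit by 24.
Points: 3, 6, 9, 15, 19, 24 (6 total).

6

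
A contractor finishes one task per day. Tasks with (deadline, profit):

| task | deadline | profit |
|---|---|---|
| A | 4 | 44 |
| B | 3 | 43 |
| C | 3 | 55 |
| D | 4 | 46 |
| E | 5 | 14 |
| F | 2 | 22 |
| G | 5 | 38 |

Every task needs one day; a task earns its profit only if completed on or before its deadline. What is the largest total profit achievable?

Profit order: C=55 D=46 A=44 B=43 G=38 F=22 E=14
Assign: C→slot 3, D→slot 4, A→slot 2, B→slot 1, G→slot 5, F skipped, E skipped.
Slots: [1:B] [2:A] [3:C] [4:D] [5:G]
Profit = 43 + 44 + 55 + 46 + 38 = 226

226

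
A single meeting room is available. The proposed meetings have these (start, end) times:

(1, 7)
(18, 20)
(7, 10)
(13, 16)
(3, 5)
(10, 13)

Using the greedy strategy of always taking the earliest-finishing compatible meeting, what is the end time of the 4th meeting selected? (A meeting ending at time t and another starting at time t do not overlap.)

16

Sorted by end: (3,5)  (1,7)  (7,10)  (10,13)  (13,16)  (18,20)
take (3,5); skip (1,7); take (7,10); take (10,13); take (13,16); take (18,20).
Selected: (3,5) (7,10) (10,13) (13,16) (18,20)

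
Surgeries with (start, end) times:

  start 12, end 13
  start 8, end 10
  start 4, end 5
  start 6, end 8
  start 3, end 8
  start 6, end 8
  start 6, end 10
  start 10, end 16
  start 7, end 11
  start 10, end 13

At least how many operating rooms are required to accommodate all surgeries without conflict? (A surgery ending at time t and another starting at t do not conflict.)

Count concurrent intervals with a sweep; the peak is the room count.
Events (time:±→running): 3:+→1 4:+→2 5:-→1 6:+→2 6:+→3 6:+→4 7:+→5 … peak 5.

5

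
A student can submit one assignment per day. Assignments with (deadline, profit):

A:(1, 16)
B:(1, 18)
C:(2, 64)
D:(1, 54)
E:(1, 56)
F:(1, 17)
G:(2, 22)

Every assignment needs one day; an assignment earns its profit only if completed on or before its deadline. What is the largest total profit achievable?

120

Sort by profit descending; place each in the latest free slot ≤ its deadline.
Profit order: C=64 E=56 D=54 G=22 B=18 F=17 A=16
Assign: C→slot 2, E→slot 1, D skipped, G skipped, B skipped, F skipped, A skipped.
Slots: [1:E] [2:C]
Profit = 56 + 64 = 120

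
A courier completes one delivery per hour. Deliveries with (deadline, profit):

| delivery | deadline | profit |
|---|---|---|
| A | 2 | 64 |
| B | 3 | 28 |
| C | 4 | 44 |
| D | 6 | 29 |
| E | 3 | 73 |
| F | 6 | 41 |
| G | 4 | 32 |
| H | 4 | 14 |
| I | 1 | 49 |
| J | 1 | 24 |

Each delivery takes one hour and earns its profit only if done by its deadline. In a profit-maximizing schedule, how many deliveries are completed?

Take jobs in profit order; each goes to the latest open slot no later than its deadline.
Profit order: E=73 A=64 I=49 C=44 F=41 G=32 D=29 B=28 J=24 H=14
Assign: E→slot 3, A→slot 2, I→slot 1, C→slot 4, F→slot 6, G skipped, D→slot 5, B skipped, J skipped, H skipped.
Slots: [1:I] [2:A] [3:E] [4:C] [5:D] [6:F]
6 of 10 scheduled.

6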